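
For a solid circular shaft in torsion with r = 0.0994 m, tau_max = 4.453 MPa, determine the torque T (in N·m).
Model: a solid circular shaft in torsion, so tau_max = (2·T) / (π·r^3).
Solve for T: T = (π·tau_max·r^3) / 2.
Convert to SI units:
  tau_max = 4.453 MPa = 4.453 × 10⁶ Pa
Substitute:
  T = (π × (4.453 × 10⁶) × 0.0994^3) / 2
  T = 6870 N·m
Final answer: T = 6870 N·m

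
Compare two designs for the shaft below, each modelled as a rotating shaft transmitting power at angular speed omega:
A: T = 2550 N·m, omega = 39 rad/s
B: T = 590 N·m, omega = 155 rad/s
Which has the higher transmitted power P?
Model: a rotating shaft transmitting power at angular speed omega, so P = T·omega (SI units).
  A: P = 2550 × 39 = 99450 W = 99.45 kW
  B: P = 590 × 155 = 91450 W = 91.45 kW
99.45 kW > 91.45 kW, so A is larger.
Final answer: A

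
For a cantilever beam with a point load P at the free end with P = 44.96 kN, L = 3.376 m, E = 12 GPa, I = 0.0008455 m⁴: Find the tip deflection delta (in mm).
Model: a cantilever beam with a point load P at the free end, so delta = (P·L^3) / (3·E·I).
Convert to SI units:
  P = 44.96 kN = 44960 N
  E = 12 GPa = 1.2 × 10¹⁰ Pa
Substitute:
  delta = (44960 × 3.376^3) / (3 × (1.2 × 10¹⁰) × 0.0008455)
  delta = 0.05684 m
Convert: delta = 0.05684 m = 56.84 mm
Final answer: delta = 56.84 mm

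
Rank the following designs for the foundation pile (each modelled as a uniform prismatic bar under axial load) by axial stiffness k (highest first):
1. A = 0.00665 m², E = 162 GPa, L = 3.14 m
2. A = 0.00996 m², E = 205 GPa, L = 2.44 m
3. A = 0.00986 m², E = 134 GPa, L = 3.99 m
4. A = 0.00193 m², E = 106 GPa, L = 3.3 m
Model: a uniform prismatic bar under axial load, so k = (A·E) / L (SI units).
  Case 1: k = (0.00665 × (1.62 × 10¹¹)) / 3.14 = 3.431 × 10⁸ N/m = 343.1 MN/m
  Case 2: k = (0.00996 × (2.05 × 10¹¹)) / 2.44 = 8.368 × 10⁸ N/m = 836.8 MN/m
  Case 3: k = (0.00986 × (1.34 × 10¹¹)) / 3.99 = 3.311 × 10⁸ N/m = 331.1 MN/m
  Case 4: k = (0.00193 × (1.06 × 10¹¹)) / 3.3 = 6.199 × 10⁷ N/m = 61.99 MN/m
Ordering: 836.8 MN/m (case 2) > 343.1 MN/m (case 1) > 331.1 MN/m (case 3) > 61.99 MN/m (case 4)
Final answer: 2, 1, 3, 4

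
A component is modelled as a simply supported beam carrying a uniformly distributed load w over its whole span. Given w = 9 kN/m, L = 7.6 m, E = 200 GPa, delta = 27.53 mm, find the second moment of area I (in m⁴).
Model: a simply supported beam carrying a uniformly distributed load w over its whole span, so delta = (5·w·L^4) / (384·E·I).
Solve for I: I = (5·w·L^4) / (384·delta·E).
Convert to SI units:
  w = 9 kN/m = 9000 N/m
  E = 200 GPa = 2 × 10¹¹ Pa
  delta = 27.53 mm = 0.02753 m
Substitute:
  I = (5 × 9000 × 7.6^4) / (384 × 0.02753 × (2 × 10¹¹))
  I = 7.101 × 10⁻⁵ m⁴
Final answer: I = 7.101 × 10⁻⁵ m⁴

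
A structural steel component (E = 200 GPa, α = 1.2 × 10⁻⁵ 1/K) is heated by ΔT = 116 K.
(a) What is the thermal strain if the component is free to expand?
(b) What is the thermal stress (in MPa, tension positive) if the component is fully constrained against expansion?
(a) Free thermal strain ε_th = α·ΔT = (1.2 × 10⁻⁵) × 116 = 0.001392
(b) Fully constrained, the expansion is suppressed, so σ = -E·α·ΔT. Convert E = 200 GPa = 2 × 10¹¹ Pa.
  σ = -(2 × 10¹¹) × (1.2 × 10⁻⁵) × 116 = -2.784 × 10⁸ Pa = -278.4 MPa (compressive)
Final answer: (a) ε_th = 0.001392, (b) σ = -278.4 MPa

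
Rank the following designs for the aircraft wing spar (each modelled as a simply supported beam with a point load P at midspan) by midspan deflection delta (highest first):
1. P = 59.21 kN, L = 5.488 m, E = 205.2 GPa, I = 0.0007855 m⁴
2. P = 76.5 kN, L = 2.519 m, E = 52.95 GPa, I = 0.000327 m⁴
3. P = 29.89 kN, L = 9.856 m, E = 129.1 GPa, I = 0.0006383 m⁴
Model: a simply supported beam with a point load P at midspan, so delta = (P·L^3) / (48·E·I) (SI units).
  Case 1: delta = (59210 × 5.488^3) / (48 × (2.052 × 10¹¹) × 0.0007855) = 0.001265 m = 1.265 mm
  Case 2: delta = (76500 × 2.519^3) / (48 × (5.295 × 10¹⁰) × 0.000327) = 0.001471 m = 1.471 mm
  Case 3: delta = (29890 × 9.856^3) / (48 × (1.291 × 10¹¹) × 0.0006383) = 0.007235 m = 7.235 mm
Ordering: 7.235 mm (case 3) > 1.471 mm (case 2) > 1.265 mm (case 1)
Final answer: 3, 2, 1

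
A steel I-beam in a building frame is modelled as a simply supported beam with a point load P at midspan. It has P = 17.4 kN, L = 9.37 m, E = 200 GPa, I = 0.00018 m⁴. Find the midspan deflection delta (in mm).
Model: a simply supported beam with a point load P at midspan, so delta = (P·L^3) / (48·E·I).
Convert to SI units:
  P = 17.4 kN = 17400 N
  E = 200 GPa = 2 × 10¹¹ Pa
Substitute:
  delta = (17400 × 9.37^3) / (48 × (2 × 10¹¹) × 0.00018)
  delta = 0.008284 m
Convert: delta = 0.008284 m = 8.284 mm
Final answer: delta = 8.284 mm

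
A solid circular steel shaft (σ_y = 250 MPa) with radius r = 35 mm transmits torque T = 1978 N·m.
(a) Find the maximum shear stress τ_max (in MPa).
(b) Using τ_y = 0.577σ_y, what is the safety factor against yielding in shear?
(a) For a solid circular shaft, τ_max = T·r/J with J = π·r^4/2, i.e. τ_max = 2·T / (π·r^3). Convert r = 35 mm = 0.035 m.
  τ_max = (2 × 1978) / (π × 0.035^3) = 2.937 × 10⁷ Pa = 29.37 MPa
(b) τ_y = 0.577 × 250 = 144.25 MPa
  SF = τ_y/τ_max = 144.25 / 29.37 = 4.911
Final answer: (a) τ_max = 29.37 MPa, (b) SF = 4.911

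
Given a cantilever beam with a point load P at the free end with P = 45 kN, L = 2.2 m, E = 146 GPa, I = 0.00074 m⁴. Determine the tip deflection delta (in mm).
Model: a cantilever beam with a point load P at the free end, so delta = (P·L^3) / (3·E·I).
Convert to SI units:
  P = 45 kN = 45000 N
  E = 146 GPa = 1.46 × 10¹¹ Pa
Substitute:
  delta = (45000 × 2.2^3) / (3 × (1.46 × 10¹¹) × 0.00074)
  delta = 0.001478 m
Convert: delta = 0.001478 m = 1.478 mm
Final answer: delta = 1.478 mm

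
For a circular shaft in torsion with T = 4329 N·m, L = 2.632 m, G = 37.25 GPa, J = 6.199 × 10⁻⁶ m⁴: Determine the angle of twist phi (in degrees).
Model: a circular shaft in torsion, so phi = (T·L) / (G·J).
Convert to SI units:
  G = 37.25 GPa = 3.725 × 10¹⁰ Pa
Substitute:
  phi = (4329 × 2.632) / ((3.725 × 10¹⁰) × (6.199 × 10⁻⁶))
  phi = 0.04934 rad
Convert to degrees: phi = 0.04934 × 180/π = 2.827°
Final answer: phi = 2.827°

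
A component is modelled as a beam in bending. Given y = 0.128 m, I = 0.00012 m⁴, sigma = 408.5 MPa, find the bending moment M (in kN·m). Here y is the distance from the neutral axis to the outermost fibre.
Model: a beam in bending, so sigma = (M·y) / I.
Solve for M: M = (sigma·I) / y.
Convert to SI units:
  sigma = 408.5 MPa = 4.085 × 10⁸ Pa
Substitute:
  M = ((4.085 × 10⁸) × 0.00012) / 0.128
  M = 383000 N·m
Convert: M = 383000 N·m = 383 kN·m
Final answer: M = 383 kN·m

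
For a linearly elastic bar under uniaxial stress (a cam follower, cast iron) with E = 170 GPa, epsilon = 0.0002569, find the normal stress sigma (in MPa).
Model: a linearly elastic bar under uniaxial stress, so epsilon = sigma / E.
Solve for sigma: sigma = epsilon·E.
Convert to SI units:
  E = 170 GPa = 1.7 × 10¹¹ Pa
Substitute:
  sigma = 0.0002569 × (1.7 × 10¹¹)
  sigma = 4.367 × 10⁷ Pa
Convert: sigma = 4.367 × 10⁷ Pa = 43.67 MPa
Final answer: sigma = 43.67 MPa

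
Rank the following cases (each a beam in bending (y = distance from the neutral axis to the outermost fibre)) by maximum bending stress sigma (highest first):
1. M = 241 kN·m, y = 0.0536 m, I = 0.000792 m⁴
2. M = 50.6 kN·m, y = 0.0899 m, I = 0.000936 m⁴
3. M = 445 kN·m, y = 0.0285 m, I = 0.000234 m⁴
Model: a beam in bending (y = distance from the neutral axis to the outermost fibre), so sigma = (M·y) / I (SI units).
  Case 1: sigma = (241000 × 0.0536) / 0.000792 = 1.631 × 10⁷ Pa = 16.31 MPa
  Case 2: sigma = (50600 × 0.0899) / 0.000936 = 4.86 × 10⁶ Pa = 4.86 MPa
  Case 3: sigma = (445000 × 0.0285) / 0.000234 = 5.42 × 10⁷ Pa = 54.2 MPa
Ordering: 54.2 MPa (case 3) > 16.31 MPa (case 1) > 4.86 MPa (case 2)
Final answer: 3, 1, 2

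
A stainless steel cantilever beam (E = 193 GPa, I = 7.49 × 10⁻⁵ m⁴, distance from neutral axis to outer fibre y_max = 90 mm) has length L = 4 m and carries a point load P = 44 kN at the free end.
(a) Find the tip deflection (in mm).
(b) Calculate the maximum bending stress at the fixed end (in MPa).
(a) Tip deflection of a cantilever with an end point load: δ = P·L^3 / (3·E·I). Convert P = 44 kN = 44000 N, E = 193 GPa = 1.93 × 10¹¹ Pa.
  δ = (44000 × 4^3) / (3 × (1.93 × 10¹¹) × (7.49 × 10⁻⁵)) = 0.06493 m = 64.93 mm
(b) Maximum bending moment at the fixed end: M = P·L = 44000 × 4 = 176000 N·m. Convert y_max = 90 mm = 0.09 m.
  σ = M·y_max / I = (176000 × 0.09) / (7.49 × 10⁻⁵) = 2.115 × 10⁸ Pa = 211.5 MPa
Final answer: (a) δ = 64.93 mm, (b) σ = 211.5 MPa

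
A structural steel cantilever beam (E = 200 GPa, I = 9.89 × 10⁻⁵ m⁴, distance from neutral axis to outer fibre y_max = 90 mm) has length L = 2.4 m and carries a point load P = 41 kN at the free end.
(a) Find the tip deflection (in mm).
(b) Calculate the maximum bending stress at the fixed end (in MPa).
(a) Tip deflection of a cantilever with an end point load: δ = P·L^3 / (3·E·I). Convert P = 41 kN = 41000 N, E = 200 GPa = 2 × 10¹¹ Pa.
  δ = (41000 × 2.4^3) / (3 × (2 × 10¹¹) × (9.89 × 10⁻⁵)) = 0.009551 m = 9.551 mm
(b) Maximum bending moment at the fixed end: M = P·L = 41000 × 2.4 = 98400 N·m. Convert y_max = 90 mm = 0.09 m.
  σ = M·y_max / I = (98400 × 0.09) / (9.89 × 10⁻⁵) = 8.954 × 10⁷ Pa = 89.54 MPa
Final answer: (a) δ = 9.551 mm, (b) σ = 89.54 MPa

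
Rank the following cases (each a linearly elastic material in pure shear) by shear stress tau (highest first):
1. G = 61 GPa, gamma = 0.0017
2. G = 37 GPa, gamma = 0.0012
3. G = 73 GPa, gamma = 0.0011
Model: a linearly elastic material in pure shear, so tau = G·gamma (SI units).
  Case 1: tau = (6.1 × 10¹⁰) × 0.0017 = 1.037 × 10⁸ Pa = 103.7 MPa
  Case 2: tau = (3.7 × 10¹⁰) × 0.0012 = 4.44 × 10⁷ Pa = 44.4 MPa
  Case 3: tau = (7.3 × 10¹⁰) × 0.0011 = 8.03 × 10⁷ Pa = 80.3 MPa
Ordering: 103.7 MPa (case 1) > 80.3 MPa (case 3) > 44.4 MPa (case 2)
Final answer: 1, 3, 2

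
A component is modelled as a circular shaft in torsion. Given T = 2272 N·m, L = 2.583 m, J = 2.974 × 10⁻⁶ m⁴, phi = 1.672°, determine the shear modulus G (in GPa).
Model: a circular shaft in torsion, so phi = (T·L) / (G·J).
Solve for G: G = (T·L) / (phi·J).
Convert to SI units:
  phi = 1.672° = 0.02918 rad
Substitute:
  G = (2272 × 2.583) / (0.02918 × (2.974 × 10⁻⁶))
  G = 6.762 × 10¹⁰ Pa
Convert: G = 6.762 × 10¹⁰ Pa = 67.62 GPa
Final answer: G = 67.62 GPa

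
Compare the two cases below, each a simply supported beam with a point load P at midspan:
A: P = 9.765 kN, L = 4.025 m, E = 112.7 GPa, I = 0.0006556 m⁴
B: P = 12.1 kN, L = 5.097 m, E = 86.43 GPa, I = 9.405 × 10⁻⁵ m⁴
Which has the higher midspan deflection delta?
Model: a simply supported beam with a point load P at midspan, so delta = (P·L^3) / (48·E·I) (SI units).
  A: delta = (9765 × 4.025^3) / (48 × (1.127 × 10¹¹) × 0.0006556) = 0.0001795 m = 0.1795 mm
  B: delta = (12100 × 5.097^3) / (48 × (8.643 × 10¹⁰) × (9.405 × 10⁻⁵)) = 0.004106 m = 4.106 mm
4.106 mm > 0.1795 mm, so B is larger.
Final answer: B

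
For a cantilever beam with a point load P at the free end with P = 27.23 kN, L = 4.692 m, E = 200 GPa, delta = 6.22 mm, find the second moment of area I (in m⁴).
Model: a cantilever beam with a point load P at the free end, so delta = (P·L^3) / (3·E·I).
Solve for I: I = (P·L^3) / (3·delta·E).
Convert to SI units:
  P = 27.23 kN = 27230 N
  E = 200 GPa = 2 × 10¹¹ Pa
  delta = 6.22 mm = 0.00622 m
Substitute:
  I = (27230 × 4.692^3) / (3 × 0.00622 × (2 × 10¹¹))
  I = 0.0007537 m⁴
Final answer: I = 0.0007537 m⁴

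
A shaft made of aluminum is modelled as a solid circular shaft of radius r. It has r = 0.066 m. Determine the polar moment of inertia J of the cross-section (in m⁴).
Model: a solid circular shaft of radius r, so J = (π·r^4) / 2.
Substitute:
  J = (π × 0.066^4) / 2
  J = 2.981 × 10⁻⁵ m⁴
Final answer: J = 2.981 × 10⁻⁵ m⁴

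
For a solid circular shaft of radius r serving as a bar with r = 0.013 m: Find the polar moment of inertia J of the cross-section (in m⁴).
Model: a solid circular shaft of radius r, so J = (π·r^4) / 2.
Substitute:
  J = (π × 0.013^4) / 2
  J = 4.486 × 10⁻⁸ m⁴
Final answer: J = 4.486 × 10⁻⁸ m⁴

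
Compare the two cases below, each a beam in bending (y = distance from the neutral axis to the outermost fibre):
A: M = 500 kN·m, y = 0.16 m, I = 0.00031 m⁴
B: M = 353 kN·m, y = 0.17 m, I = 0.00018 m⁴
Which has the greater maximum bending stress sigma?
Model: a beam in bending (y = distance from the neutral axis to the outermost fibre), so sigma = (M·y) / I (SI units).
  A: sigma = (500000 × 0.16) / 0.00031 = 2.581 × 10⁸ Pa = 258.1 MPa
  B: sigma = (353000 × 0.17) / 0.00018 = 3.334 × 10⁸ Pa = 333.4 MPa
333.4 MPa > 258.1 MPa, so B is larger.
Final answer: B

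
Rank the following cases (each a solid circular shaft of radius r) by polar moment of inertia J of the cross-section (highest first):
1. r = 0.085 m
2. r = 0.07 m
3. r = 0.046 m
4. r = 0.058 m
Model: a solid circular shaft of radius r, so J = (π·r^4) / 2 (SI units).
  Case 1: J = (π × 0.085^4) / 2 = 8.2 × 10⁻⁵ m⁴
  Case 2: J = (π × 0.07^4) / 2 = 3.771 × 10⁻⁵ m⁴
  Case 3: J = (π × 0.046^4) / 2 = 7.033 × 10⁻⁶ m⁴
  Case 4: J = (π × 0.058^4) / 2 = 1.778 × 10⁻⁵ m⁴
Ordering: 8.2 × 10⁻⁵ m⁴ (case 1) > 3.771 × 10⁻⁵ m⁴ (case 2) > 1.778 × 10⁻⁵ m⁴ (case 4) > 7.033 × 10⁻⁶ m⁴ (case 3)
Final answer: 1, 2, 4, 3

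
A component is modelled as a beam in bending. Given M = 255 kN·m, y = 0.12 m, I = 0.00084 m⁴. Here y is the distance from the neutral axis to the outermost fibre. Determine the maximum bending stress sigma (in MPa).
Model: a beam in bending, so sigma = (M·y) / I.
Convert to SI units:
  M = 255 kN·m = 255000 N·m
Substitute:
  sigma = (255000 × 0.12) / 0.00084
  sigma = 3.643 × 10⁷ Pa
Convert: sigma = 3.643 × 10⁷ Pa = 36.43 MPa
Final answer: sigma = 36.43 MPa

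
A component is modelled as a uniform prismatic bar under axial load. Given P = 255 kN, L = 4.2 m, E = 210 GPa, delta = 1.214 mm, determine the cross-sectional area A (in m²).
Model: a uniform prismatic bar under axial load, so delta = (P·L) / (A·E).
Solve for A: A = (P·L) / (delta·E).
Convert to SI units:
  P = 255 kN = 255000 N
  E = 210 GPa = 2.1 × 10¹¹ Pa
  delta = 1.214 mm = 0.001214 m
Substitute:
  A = (255000 × 4.2) / (0.001214 × (2.1 × 10¹¹))
  A = 0.004201 m²
Final answer: A = 0.004201 m²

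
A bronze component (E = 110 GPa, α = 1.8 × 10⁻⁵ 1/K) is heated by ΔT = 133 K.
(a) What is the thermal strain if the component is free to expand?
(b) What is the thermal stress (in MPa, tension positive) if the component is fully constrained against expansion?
(a) Free thermal strain ε_th = α·ΔT = (1.8 × 10⁻⁵) × 133 = 0.002394
(b) Fully constrained, the expansion is suppressed, so σ = -E·α·ΔT. Convert E = 110 GPa = 1.1 × 10¹¹ Pa.
  σ = -(1.1 × 10¹¹) × (1.8 × 10⁻⁵) × 133 = -2.633 × 10⁸ Pa = -263.3 MPa (compressive)
Final answer: (a) ε_th = 0.002394, (b) σ = -263.3 MPa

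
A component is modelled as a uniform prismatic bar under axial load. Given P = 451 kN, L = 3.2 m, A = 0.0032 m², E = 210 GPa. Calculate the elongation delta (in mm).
Model: a uniform prismatic bar under axial load, so delta = (P·L) / (A·E).
Convert to SI units:
  P = 451 kN = 451000 N
  E = 210 GPa = 2.1 × 10¹¹ Pa
Substitute:
  delta = (451000 × 3.2) / (0.0032 × (2.1 × 10¹¹))
  delta = 0.002148 m
Convert: delta = 0.002148 m = 2.148 mm
Final answer: delta = 2.148 mm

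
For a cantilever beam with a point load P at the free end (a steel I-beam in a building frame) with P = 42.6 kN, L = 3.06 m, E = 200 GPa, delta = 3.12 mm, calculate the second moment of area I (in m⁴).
Model: a cantilever beam with a point load P at the free end, so delta = (P·L^3) / (3·E·I).
Solve for I: I = (P·L^3) / (3·delta·E).
Convert to SI units:
  P = 42.6 kN = 42600 N
  E = 200 GPa = 2 × 10¹¹ Pa
  delta = 3.12 mm = 0.00312 m
Substitute:
  I = (42600 × 3.06^3) / (3 × 0.00312 × (2 × 10¹¹))
  I = 0.000652 m⁴
Final answer: I = 0.000652 m⁴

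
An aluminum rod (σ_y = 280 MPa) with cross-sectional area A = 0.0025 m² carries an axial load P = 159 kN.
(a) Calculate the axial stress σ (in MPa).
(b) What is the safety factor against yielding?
(a) Axial stress σ = P/A. Convert P = 159 kN = 159000 N.
  σ = 159000 / 0.0025 = 6.36 × 10⁷ Pa = 63.6 MPa
(b) Safety factor SF = σ_y/σ = 280 / 63.6 = 4.403
Final answer: (a) σ = 63.6 MPa, (b) SF = 4.403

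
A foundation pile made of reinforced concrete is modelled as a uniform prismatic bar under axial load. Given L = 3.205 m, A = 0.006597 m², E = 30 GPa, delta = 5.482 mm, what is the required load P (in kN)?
Model: a uniform prismatic bar under axial load, so delta = (P·L) / (A·E).
Solve for P: P = (delta·A·E) / L.
Convert to SI units:
  E = 30 GPa = 3 × 10¹⁰ Pa
  delta = 5.482 mm = 0.005482 m
Substitute:
  P = (0.005482 × 0.006597 × (3 × 10¹⁰)) / 3.205
  P = 338500 N
Convert: P = 338500 N = 338.5 kN
Final answer: P = 338.5 kN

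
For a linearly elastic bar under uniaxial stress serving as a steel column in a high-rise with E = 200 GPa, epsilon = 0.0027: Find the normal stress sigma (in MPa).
Model: a linearly elastic bar under uniaxial stress, so sigma = E·epsilon.
Convert to SI units:
  E = 200 GPa = 2 × 10¹¹ Pa
Substitute:
  sigma = (2 × 10¹¹) × 0.0027
  sigma = 5.4 × 10⁸ Pa
Convert: sigma = 5.4 × 10⁸ Pa = 540 MPa
Final answer: sigma = 540 MPa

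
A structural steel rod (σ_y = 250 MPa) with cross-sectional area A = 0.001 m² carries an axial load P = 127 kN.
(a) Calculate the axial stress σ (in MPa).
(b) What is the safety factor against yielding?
(a) Axial stress σ = P/A. Convert P = 127 kN = 127000 N.
  σ = 127000 / 0.001 = 1.27 × 10⁸ Pa = 127 MPa
(b) Safety factor SF = σ_y/σ = 250 / 127 = 1.969
Final answer: (a) σ = 127 MPa, (b) SF = 1.969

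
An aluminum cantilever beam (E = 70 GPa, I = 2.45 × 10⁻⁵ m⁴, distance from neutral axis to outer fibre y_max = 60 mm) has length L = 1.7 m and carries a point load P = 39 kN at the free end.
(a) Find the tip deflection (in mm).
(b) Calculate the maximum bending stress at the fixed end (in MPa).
(a) Tip deflection of a cantilever with an end point load: δ = P·L^3 / (3·E·I). Convert P = 39 kN = 39000 N, E = 70 GPa = 7 × 10¹⁰ Pa.
  δ = (39000 × 1.7^3) / (3 × (7 × 10¹⁰) × (2.45 × 10⁻⁵)) = 0.03724 m = 37.24 mm
(b) Maximum bending moment at the fixed end: M = P·L = 39000 × 1.7 = 66300 N·m. Convert y_max = 60 mm = 0.06 m.
  σ = M·y_max / I = (66300 × 0.06) / (2.45 × 10⁻⁵) = 1.624 × 10⁸ Pa = 162.4 MPa
Final answer: (a) δ = 37.24 mm, (b) σ = 162.4 MPa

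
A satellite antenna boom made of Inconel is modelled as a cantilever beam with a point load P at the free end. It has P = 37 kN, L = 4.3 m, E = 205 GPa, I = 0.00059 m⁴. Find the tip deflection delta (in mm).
Model: a cantilever beam with a point load P at the free end, so delta = (P·L^3) / (3·E·I).
Convert to SI units:
  P = 37 kN = 37000 N
  E = 205 GPa = 2.05 × 10¹¹ Pa
Substitute:
  delta = (37000 × 4.3^3) / (3 × (2.05 × 10¹¹) × 0.00059)
  delta = 0.008107 m
Convert: delta = 0.008107 m = 8.107 mm
Final answer: delta = 8.107 mm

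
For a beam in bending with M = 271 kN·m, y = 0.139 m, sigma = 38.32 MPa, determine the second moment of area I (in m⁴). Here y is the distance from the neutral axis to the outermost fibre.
Model: a beam in bending, so sigma = (M·y) / I.
Solve for I: I = (M·y) / sigma.
Convert to SI units:
  M = 271 kN·m = 271000 N·m
  sigma = 38.32 MPa = 3.832 × 10⁷ Pa
Substitute:
  I = (271000 × 0.139) / (3.832 × 10⁷)
  I = 0.000983 m⁴
Final answer: I = 0.000983 m⁴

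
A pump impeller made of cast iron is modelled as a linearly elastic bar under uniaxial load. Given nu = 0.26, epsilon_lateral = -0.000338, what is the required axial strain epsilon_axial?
Model: a linearly elastic bar under uniaxial load, so epsilon_lateral = -nu·epsilon_axial.
Solve for epsilon_axial: epsilon_axial = -epsilon_lateral / nu.
Substitute:
  epsilon_axial = -(-0.000338) / 0.26
  epsilon_axial = 0.0013
Final answer: epsilon_axial = 0.0013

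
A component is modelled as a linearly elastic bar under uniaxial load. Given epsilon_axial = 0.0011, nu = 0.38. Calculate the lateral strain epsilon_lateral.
Model: a linearly elastic bar under uniaxial load, so epsilon_lateral = -nu·epsilon_axial.
Substitute:
  epsilon_lateral = -(0.38 × 0.0011)
  epsilon_lateral = -0.000418
Final answer: epsilon_lateral = -0.000418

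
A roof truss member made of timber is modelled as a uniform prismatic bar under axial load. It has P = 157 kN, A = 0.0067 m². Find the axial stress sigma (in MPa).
Model: a uniform prismatic bar under axial load, so sigma = P / A.
Convert to SI units:
  P = 157 kN = 157000 N
Substitute:
  sigma = 157000 / 0.0067
  sigma = 2.343 × 10⁷ Pa
Convert: sigma = 2.343 × 10⁷ Pa = 23.43 MPa
Final answer: sigma = 23.43 MPa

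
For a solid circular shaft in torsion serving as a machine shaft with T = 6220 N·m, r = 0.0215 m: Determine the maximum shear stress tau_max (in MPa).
Model: a solid circular shaft in torsion, so tau_max = (2·T) / (π·r^3).
Substitute:
  tau_max = (2 × 6220) / (π × 0.0215^3)
  tau_max = 3.984 × 10⁸ Pa
Convert: tau_max = 3.984 × 10⁸ Pa = 398.4 MPa
Final answer: tau_max = 398.4 MPa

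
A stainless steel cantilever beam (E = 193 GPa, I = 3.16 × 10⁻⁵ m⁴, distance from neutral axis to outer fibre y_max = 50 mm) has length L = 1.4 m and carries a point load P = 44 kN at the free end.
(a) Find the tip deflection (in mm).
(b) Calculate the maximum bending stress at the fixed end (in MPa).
(a) Tip deflection of a cantilever with an end point load: δ = P·L^3 / (3·E·I). Convert P = 44 kN = 44000 N, E = 193 GPa = 1.93 × 10¹¹ Pa.
  δ = (44000 × 1.4^3) / (3 × (1.93 × 10¹¹) × (3.16 × 10⁻⁵)) = 0.006599 m = 6.599 mm
(b) Maximum bending moment at the fixed end: M = P·L = 44000 × 1.4 = 61600 N·m. Convert y_max = 50 mm = 0.05 m.
  σ = M·y_max / I = (61600 × 0.05) / (3.16 × 10⁻⁵) = 9.747 × 10⁷ Pa = 97.47 MPa
Final answer: (a) δ = 6.599 mm, (b) σ = 97.47 MPa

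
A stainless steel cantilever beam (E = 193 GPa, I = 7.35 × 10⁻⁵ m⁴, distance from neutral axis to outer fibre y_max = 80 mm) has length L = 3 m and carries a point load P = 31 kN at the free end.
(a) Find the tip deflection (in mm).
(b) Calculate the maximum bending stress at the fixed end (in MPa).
(a) Tip deflection of a cantilever with an end point load: δ = P·L^3 / (3·E·I). Convert P = 31 kN = 31000 N, E = 193 GPa = 1.93 × 10¹¹ Pa.
  δ = (31000 × 3^3) / (3 × (1.93 × 10¹¹) × (7.35 × 10⁻⁵)) = 0.01967 m = 19.67 mm
(b) Maximum bending moment at the fixed end: M = P·L = 31000 × 3 = 93000 N·m. Convert y_max = 80 mm = 0.08 m.
  σ = M·y_max / I = (93000 × 0.08) / (7.35 × 10⁻⁵) = 1.012 × 10⁸ Pa = 101.2 MPa
Final answer: (a) δ = 19.67 mm, (b) σ = 101.2 MPa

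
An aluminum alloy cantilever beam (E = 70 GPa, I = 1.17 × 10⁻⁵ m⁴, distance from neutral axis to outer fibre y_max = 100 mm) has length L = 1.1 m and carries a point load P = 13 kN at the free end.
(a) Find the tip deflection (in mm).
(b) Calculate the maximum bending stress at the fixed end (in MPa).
(a) Tip deflection of a cantilever with an end point load: δ = P·L^3 / (3·E·I). Convert P = 13 kN = 13000 N, E = 70 GPa = 7 × 10¹⁰ Pa.
  δ = (13000 × 1.1^3) / (3 × (7 × 10¹⁰) × (1.17 × 10⁻⁵)) = 0.007042 m = 7.042 mm
(b) Maximum bending moment at the fixed end: M = P·L = 13000 × 1.1 = 14300 N·m. Convert y_max = 100 mm = 0.1 m.
  σ = M·y_max / I = (14300 × 0.1) / (1.17 × 10⁻⁵) = 1.222 × 10⁸ Pa = 122.2 MPa
Final answer: (a) δ = 7.042 mm, (b) σ = 122.2 MPa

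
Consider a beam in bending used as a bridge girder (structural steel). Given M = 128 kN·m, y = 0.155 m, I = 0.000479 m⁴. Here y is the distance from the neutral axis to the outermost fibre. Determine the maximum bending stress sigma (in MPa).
Model: a beam in bending, so sigma = (M·y) / I.
Convert to SI units:
  M = 128 kN·m = 128000 N·m
Substitute:
  sigma = (128000 × 0.155) / 0.000479
  sigma = 4.142 × 10⁷ Pa
Convert: sigma = 4.142 × 10⁷ Pa = 41.42 MPa
Final answer: sigma = 41.42 MPa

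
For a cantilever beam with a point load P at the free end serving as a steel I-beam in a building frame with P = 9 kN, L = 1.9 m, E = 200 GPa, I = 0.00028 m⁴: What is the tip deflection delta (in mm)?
Model: a cantilever beam with a point load P at the free end, so delta = (P·L^3) / (3·E·I).
Convert to SI units:
  P = 9 kN = 9000 N
  E = 200 GPa = 2 × 10¹¹ Pa
Substitute:
  delta = (9000 × 1.9^3) / (3 × (2 × 10¹¹) × 0.00028)
  delta = 0.0003674 m
Convert: delta = 0.0003674 m = 0.3674 mm
Final answer: delta = 0.3674 mm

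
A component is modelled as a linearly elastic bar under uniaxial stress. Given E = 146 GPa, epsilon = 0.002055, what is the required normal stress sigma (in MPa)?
Model: a linearly elastic bar under uniaxial stress, so epsilon = sigma / E.
Solve for sigma: sigma = epsilon·E.
Convert to SI units:
  E = 146 GPa = 1.46 × 10¹¹ Pa
Substitute:
  sigma = 0.002055 × (1.46 × 10¹¹)
  sigma = 3 × 10⁸ Pa
Convert: sigma = 3 × 10⁸ Pa = 300 MPa
Final answer: sigma = 300 MPa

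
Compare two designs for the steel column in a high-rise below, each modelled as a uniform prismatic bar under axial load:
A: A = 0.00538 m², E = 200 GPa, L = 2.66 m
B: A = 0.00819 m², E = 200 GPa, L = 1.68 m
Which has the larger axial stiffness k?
Model: a uniform prismatic bar under axial load, so k = (A·E) / L (SI units).
  A: k = (0.00538 × (2 × 10¹¹)) / 2.66 = 4.045 × 10⁸ N/m = 404.5 MN/m
  B: k = (0.00819 × (2 × 10¹¹)) / 1.68 = 9.75 × 10⁸ N/m = 975 MN/m
975 MN/m > 404.5 MN/m, so B is larger.
Final answer: B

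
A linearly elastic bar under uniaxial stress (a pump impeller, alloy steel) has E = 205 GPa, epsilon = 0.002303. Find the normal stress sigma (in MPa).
Model: a linearly elastic bar under uniaxial stress, so sigma = E·epsilon.
Convert to SI units:
  E = 205 GPa = 2.05 × 10¹¹ Pa
Substitute:
  sigma = (2.05 × 10¹¹) × 0.002303
  sigma = 4.721 × 10⁸ Pa
Convert: sigma = 4.721 × 10⁸ Pa = 472.1 MPa
Final answer: sigma = 472.1 MPa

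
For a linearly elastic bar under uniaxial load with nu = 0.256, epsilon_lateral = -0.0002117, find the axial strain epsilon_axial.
Model: a linearly elastic bar under uniaxial load, so epsilon_lateral = -nu·epsilon_axial.
Solve for epsilon_axial: epsilon_axial = -epsilon_lateral / nu.
Substitute:
  epsilon_axial = -(-0.0002117) / 0.256
  epsilon_axial = 0.000827
Final answer: epsilon_axial = 0.000827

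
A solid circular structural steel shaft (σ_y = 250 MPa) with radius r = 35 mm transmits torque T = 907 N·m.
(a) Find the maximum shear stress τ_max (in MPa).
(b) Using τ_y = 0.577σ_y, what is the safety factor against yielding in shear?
(a) For a solid circular shaft, τ_max = T·r/J with J = π·r^4/2, i.e. τ_max = 2·T / (π·r^3). Convert r = 35 mm = 0.035 m.
  τ_max = (2 × 907) / (π × 0.035^3) = 1.347 × 10⁷ Pa = 13.47 MPa
(b) τ_y = 0.577 × 250 = 144.25 MPa
  SF = τ_y/τ_max = 144.25 / 13.47 = 10.71
Final answer: (a) τ_max = 13.47 MPa, (b) SF = 10.71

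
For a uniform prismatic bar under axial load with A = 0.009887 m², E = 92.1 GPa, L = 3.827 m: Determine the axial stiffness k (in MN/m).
Model: a uniform prismatic bar under axial load, so k = (A·E) / L.
Convert to SI units:
  E = 92.1 GPa = 9.21 × 10¹⁰ Pa
Substitute:
  k = (0.009887 × (9.21 × 10¹⁰)) / 3.827
  k = 2.379 × 10⁸ N/m
Convert: k = 2.379 × 10⁸ N/m = 237.9 MN/m
Final answer: k = 237.9 MN/m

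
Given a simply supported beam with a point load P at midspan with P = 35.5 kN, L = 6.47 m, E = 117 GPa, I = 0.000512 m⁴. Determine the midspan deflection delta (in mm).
Model: a simply supported beam with a point load P at midspan, so delta = (P·L^3) / (48·E·I).
Convert to SI units:
  P = 35.5 kN = 35500 N
  E = 117 GPa = 1.17 × 10¹¹ Pa
Substitute:
  delta = (35500 × 6.47^3) / (48 × (1.17 × 10¹¹) × 0.000512)
  delta = 0.003344 m
Convert: delta = 0.003344 m = 3.344 mm
Final answer: delta = 3.344 mm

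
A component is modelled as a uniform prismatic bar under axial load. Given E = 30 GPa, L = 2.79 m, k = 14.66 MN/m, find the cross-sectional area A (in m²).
Model: a uniform prismatic bar under axial load, so k = (A·E) / L.
Solve for A: A = (k·L) / E.
Convert to SI units:
  E = 30 GPa = 3 × 10¹⁰ Pa
  k = 14.66 MN/m = 1.466 × 10⁷ N/m
Substitute:
  A = ((1.466 × 10⁷) × 2.79) / (3 × 10¹⁰)
  A = 0.001363 m²
Final answer: A = 0.001363 m²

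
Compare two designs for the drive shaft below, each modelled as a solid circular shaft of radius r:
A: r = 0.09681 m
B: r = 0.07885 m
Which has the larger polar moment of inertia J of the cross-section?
Model: a solid circular shaft of radius r, so J = (π·r^4) / 2 (SI units).
  A: J = (π × 0.09681^4) / 2 = 0.000138 m⁴
  B: J = (π × 0.07885^4) / 2 = 6.072 × 10⁻⁵ m⁴
0.000138 m⁴ > 6.072 × 10⁻⁵ m⁴, so A is larger.
Final answer: A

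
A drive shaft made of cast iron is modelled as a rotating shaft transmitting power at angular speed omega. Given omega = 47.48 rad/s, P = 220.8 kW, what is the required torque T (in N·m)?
Model: a rotating shaft transmitting power at angular speed omega, so P = T·omega.
Solve for T: T = P / omega.
Convert to SI units:
  P = 220.8 kW = 220800 W
Substitute:
  T = 220800 / 47.48
  T = 4650 N·m
Final answer: T = 4650 N·m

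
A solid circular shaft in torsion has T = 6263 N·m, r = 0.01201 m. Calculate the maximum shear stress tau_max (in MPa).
Model: a solid circular shaft in torsion, so tau_max = (2·T) / (π·r^3).
Substitute:
  tau_max = (2 × 6263) / (π × 0.01201^3)
  tau_max = 2.302 × 10⁹ Pa
Convert: tau_max = 2.302 × 10⁹ Pa = 2302 MPa
Final answer: tau_max = 2302 MPa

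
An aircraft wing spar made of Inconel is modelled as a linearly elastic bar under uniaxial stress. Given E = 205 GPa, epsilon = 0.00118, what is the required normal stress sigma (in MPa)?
Model: a linearly elastic bar under uniaxial stress, so epsilon = sigma / E.
Solve for sigma: sigma = epsilon·E.
Convert to SI units:
  E = 205 GPa = 2.05 × 10¹¹ Pa
Substitute:
  sigma = 0.00118 × (2.05 × 10¹¹)
  sigma = 2.419 × 10⁸ Pa
Convert: sigma = 2.419 × 10⁸ Pa = 241.9 MPa
Final answer: sigma = 241.9 MPa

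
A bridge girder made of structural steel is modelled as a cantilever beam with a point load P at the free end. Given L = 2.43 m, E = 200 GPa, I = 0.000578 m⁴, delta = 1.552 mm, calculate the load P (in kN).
Model: a cantilever beam with a point load P at the free end, so delta = (P·L^3) / (3·E·I).
Solve for P: P = (3·delta·E·I) / L^3.
Convert to SI units:
  E = 200 GPa = 2 × 10¹¹ Pa
  delta = 1.552 mm = 0.001552 m
Substitute:
  P = (3 × 0.001552 × (2 × 10¹¹) × 0.000578) / 2.43^3
  P = 37510 N
Convert: P = 37510 N = 37.51 kN
Final answer: P = 37.51 kN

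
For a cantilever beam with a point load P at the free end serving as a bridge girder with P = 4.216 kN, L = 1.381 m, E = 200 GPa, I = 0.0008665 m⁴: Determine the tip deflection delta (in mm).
Model: a cantilever beam with a point load P at the free end, so delta = (P·L^3) / (3·E·I).
Convert to SI units:
  P = 4.216 kN = 4216 N
  E = 200 GPa = 2 × 10¹¹ Pa
Substitute:
  delta = (4216 × 1.381^3) / (3 × (2 × 10¹¹) × 0.0008665)
  delta = 2.136 × 10⁻⁵ m
Convert: delta = 2.136 × 10⁻⁵ m = 0.02136 mm
Final answer: delta = 0.02136 mm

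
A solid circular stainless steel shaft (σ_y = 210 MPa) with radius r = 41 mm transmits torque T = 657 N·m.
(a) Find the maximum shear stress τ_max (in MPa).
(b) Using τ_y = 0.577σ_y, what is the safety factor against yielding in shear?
(a) For a solid circular shaft, τ_max = T·r/J with J = π·r^4/2, i.e. τ_max = 2·T / (π·r^3). Convert r = 41 mm = 0.041 m.
  τ_max = (2 × 657) / (π × 0.041^3) = 6.069 × 10⁶ Pa = 6.069 MPa
(b) τ_y = 0.577 × 210 = 121.17 MPa
  SF = τ_y/τ_max = 121.17 / 6.069 = 19.97
Final answer: (a) τ_max = 6.069 MPa, (b) SF = 19.97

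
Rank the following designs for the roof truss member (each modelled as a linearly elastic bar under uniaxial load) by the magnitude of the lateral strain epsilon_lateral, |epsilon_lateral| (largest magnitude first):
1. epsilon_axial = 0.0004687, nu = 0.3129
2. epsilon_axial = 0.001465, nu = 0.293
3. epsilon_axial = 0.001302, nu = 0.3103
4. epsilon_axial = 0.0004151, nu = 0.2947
Model: a linearly elastic bar under uniaxial load, so epsilon_lateral = -nu·epsilon_axial (SI units).
  Case 1: epsilon_lateral = -(0.3129 × 0.0004687) = -0.0001467
  Case 2: epsilon_lateral = -(0.293 × 0.001465) = -0.0004292
  Case 3: epsilon_lateral = -(0.3103 × 0.001302) = -0.000404
  Case 4: epsilon_lateral = -(0.2947 × 0.0004151) = -0.0001223
Ordering by |epsilon_lateral|: 0.0004292 (case 2) > 0.000404 (case 3) > 0.0001467 (case 1) > 0.0001223 (case 4)
Final answer: 2, 3, 1, 4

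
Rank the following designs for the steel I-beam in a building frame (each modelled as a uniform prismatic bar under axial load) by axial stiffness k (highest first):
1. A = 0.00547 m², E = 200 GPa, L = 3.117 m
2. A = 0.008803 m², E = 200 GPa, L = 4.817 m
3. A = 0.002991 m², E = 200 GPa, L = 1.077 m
Model: a uniform prismatic bar under axial load, so k = (A·E) / L (SI units).
  Case 1: k = (0.00547 × (2 × 10¹¹)) / 3.117 = 3.51 × 10⁸ N/m = 351 MN/m
  Case 2: k = (0.008803 × (2 × 10¹¹)) / 4.817 = 3.655 × 10⁸ N/m = 365.5 MN/m
  Case 3: k = (0.002991 × (2 × 10¹¹)) / 1.077 = 5.554 × 10⁸ N/m = 555.4 MN/m
Ordering: 555.4 MN/m (case 3) > 365.5 MN/m (case 2) > 351 MN/m (case 1)
Final answer: 3, 2, 1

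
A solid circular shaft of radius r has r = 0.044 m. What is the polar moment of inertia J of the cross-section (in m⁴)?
Model: a solid circular shaft of radius r, so J = (π·r^4) / 2.
Substitute:
  J = (π × 0.044^4) / 2
  J = 5.887 × 10⁻⁶ m⁴
Final answer: J = 5.887 × 10⁻⁶ m⁴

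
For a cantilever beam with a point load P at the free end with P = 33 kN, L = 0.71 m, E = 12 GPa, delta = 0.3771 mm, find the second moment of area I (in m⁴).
Model: a cantilever beam with a point load P at the free end, so delta = (P·L^3) / (3·E·I).
Solve for I: I = (P·L^3) / (3·delta·E).
Convert to SI units:
  P = 33 kN = 33000 N
  E = 12 GPa = 1.2 × 10¹⁰ Pa
  delta = 0.3771 mm = 0.0003771 m
Substitute:
  I = (33000 × 0.71^3) / (3 × 0.0003771 × (1.2 × 10¹⁰))
  I = 0.00087 m⁴
Final answer: I = 0.00087 m⁴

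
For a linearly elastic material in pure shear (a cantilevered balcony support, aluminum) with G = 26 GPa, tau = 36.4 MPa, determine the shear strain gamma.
Model: a linearly elastic material in pure shear, so tau = G·gamma.
Solve for gamma: gamma = tau / G.
Convert to SI units:
  G = 26 GPa = 2.6 × 10¹⁰ Pa
  tau = 36.4 MPa = 3.64 × 10⁷ Pa
Substitute:
  gamma = (3.64 × 10⁷) / (2.6 × 10¹⁰)
  gamma = 0.0014
Final answer: gamma = 0.0014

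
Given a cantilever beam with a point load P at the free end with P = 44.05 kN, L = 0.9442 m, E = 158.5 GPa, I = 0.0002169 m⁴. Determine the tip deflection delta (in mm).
Model: a cantilever beam with a point load P at the free end, so delta = (P·L^3) / (3·E·I).
Convert to SI units:
  P = 44.05 kN = 44050 N
  E = 158.5 GPa = 1.585 × 10¹¹ Pa
Substitute:
  delta = (44050 × 0.9442^3) / (3 × (1.585 × 10¹¹) × 0.0002169)
  delta = 0.0003595 m
Convert: delta = 0.0003595 m = 0.3595 mm
Final answer: delta = 0.3595 mm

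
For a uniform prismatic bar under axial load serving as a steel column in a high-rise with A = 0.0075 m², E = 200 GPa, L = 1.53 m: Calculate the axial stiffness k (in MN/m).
Model: a uniform prismatic bar under axial load, so k = (A·E) / L.
Convert to SI units:
  E = 200 GPa = 2 × 10¹¹ Pa
Substitute:
  k = (0.0075 × (2 × 10¹¹)) / 1.53
  k = 9.804 × 10⁸ N/m
Convert: k = 9.804 × 10⁸ N/m = 980.4 MN/m
Final answer: k = 980.4 MN/m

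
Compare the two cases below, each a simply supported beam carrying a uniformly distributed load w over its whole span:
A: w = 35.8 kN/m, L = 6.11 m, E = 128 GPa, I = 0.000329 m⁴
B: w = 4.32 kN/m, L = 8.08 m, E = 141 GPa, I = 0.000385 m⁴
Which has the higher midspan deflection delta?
Model: a simply supported beam carrying a uniformly distributed load w over its whole span, so delta = (5·w·L^4) / (384·E·I) (SI units).
  A: delta = (5 × 35800 × 6.11^4) / (384 × (1.28 × 10¹¹) × 0.000329) = 0.01543 m = 15.43 mm
  B: delta = (5 × 4320 × 8.08^4) / (384 × (1.41 × 10¹¹) × 0.000385) = 0.004417 m = 4.417 mm
15.43 mm > 4.417 mm, so A is larger.
Final answer: A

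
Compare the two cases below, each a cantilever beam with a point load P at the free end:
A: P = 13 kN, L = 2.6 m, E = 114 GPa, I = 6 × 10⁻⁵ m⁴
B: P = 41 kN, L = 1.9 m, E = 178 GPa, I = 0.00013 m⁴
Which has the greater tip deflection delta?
Model: a cantilever beam with a point load P at the free end, so delta = (P·L^3) / (3·E·I) (SI units).
  A: delta = (13000 × 2.6^3) / (3 × (1.14 × 10¹¹) × (6 × 10⁻⁵)) = 0.01113 m = 11.13 mm
  B: delta = (41000 × 1.9^3) / (3 × (1.78 × 10¹¹) × 0.00013) = 0.004051 m = 4.051 mm
11.13 mm > 4.051 mm, so A is larger.
Final answer: A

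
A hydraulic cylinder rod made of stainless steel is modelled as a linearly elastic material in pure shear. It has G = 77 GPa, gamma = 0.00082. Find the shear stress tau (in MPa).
Model: a linearly elastic material in pure shear, so tau = G·gamma.
Convert to SI units:
  G = 77 GPa = 7.7 × 10¹⁰ Pa
Substitute:
  tau = (7.7 × 10¹⁰) × 0.00082
  tau = 6.314 × 10⁷ Pa
Convert: tau = 6.314 × 10⁷ Pa = 63.14 MPa
Final answer: tau = 63.14 MPa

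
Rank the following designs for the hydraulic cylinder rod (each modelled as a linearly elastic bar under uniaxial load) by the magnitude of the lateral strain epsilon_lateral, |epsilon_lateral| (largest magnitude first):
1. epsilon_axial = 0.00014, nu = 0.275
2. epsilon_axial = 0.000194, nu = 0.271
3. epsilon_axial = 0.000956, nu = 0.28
Model: a linearly elastic bar under uniaxial load, so epsilon_lateral = -nu·epsilon_axial (SI units).
  Case 1: epsilon_lateral = -(0.275 × 0.00014) = -3.85 × 10⁻⁵
  Case 2: epsilon_lateral = -(0.271 × 0.000194) = -5.257 × 10⁻⁵
  Case 3: epsilon_lateral = -(0.28 × 0.000956) = -0.0002677
Ordering by |epsilon_lateral|: 0.0002677 (case 3) > 5.257 × 10⁻⁵ (case 2) > 3.85 × 10⁻⁵ (case 1)
Final answer: 3, 2, 1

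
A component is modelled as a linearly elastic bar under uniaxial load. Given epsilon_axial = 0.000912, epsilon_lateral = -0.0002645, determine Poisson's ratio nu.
Model: a linearly elastic bar under uniaxial load, so epsilon_lateral = -nu·epsilon_axial.
Solve for nu: nu = -epsilon_lateral / epsilon_axial.
Substitute:
  nu = -(-0.0002645) / 0.000912
  nu = 0.29
Final answer: nu = 0.29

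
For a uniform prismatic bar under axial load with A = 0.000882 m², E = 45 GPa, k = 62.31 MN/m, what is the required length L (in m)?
Model: a uniform prismatic bar under axial load, so k = (A·E) / L.
Solve for L: L = (A·E) / k.
Convert to SI units:
  E = 45 GPa = 4.5 × 10¹⁰ Pa
  k = 62.31 MN/m = 6.231 × 10⁷ N/m
Substitute:
  L = (0.000882 × (4.5 × 10¹⁰)) / (6.231 × 10⁷)
  L = 0.637 m
Final answer: L = 0.637 m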